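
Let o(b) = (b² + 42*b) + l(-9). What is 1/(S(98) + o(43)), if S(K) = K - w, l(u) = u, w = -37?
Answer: 1/3781 ≈ 0.00026448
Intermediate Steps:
o(b) = -9 + b² + 42*b (o(b) = (b² + 42*b) - 9 = -9 + b² + 42*b)
S(K) = 37 + K (S(K) = K - 1*(-37) = K + 37 = 37 + K)
1/(S(98) + o(43)) = 1/((37 + 98) + (-9 + 43² + 42*43)) = 1/(135 + (-9 + 1849 + 1806)) = 1/(135 + 3646) = 1/3781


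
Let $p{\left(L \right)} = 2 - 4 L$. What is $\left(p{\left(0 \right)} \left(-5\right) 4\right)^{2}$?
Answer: $1600$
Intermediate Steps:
$\left(p{\left(0 \right)} \left(-5\right) 4\right)^{2} = \left(\left(2 - 0\right) \left(-5\right) 4\right)^{2} = \left(\left(2 + 0\right) \left(-5\right) 4\right)^{2} = \left(2 \left(-5\right) 4\right)^{2} = \left(\left(-10\right) 4\right)^{2} = \left(-40\right)^{2} = 1600$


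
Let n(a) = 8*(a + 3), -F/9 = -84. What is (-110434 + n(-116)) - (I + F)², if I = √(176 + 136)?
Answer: -683186 - 3024*√78 ≈ -7.0989e+5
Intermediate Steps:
F = 756 (F = -9*(-84) = 756)
n(a) = 24 + 8*a (n(a) = 8*(3 + a) = 24 + 8*a)
I = 2*√78 (I = √312 = 2*√78 ≈ 17.664)
(-110434 + n(-116)) - (I + F)² = (-110434 + (24 + 8*(-116))) - (2*√78 + 756)² = (-110434 + (24 - 928)) - (756 + 2*√78)² = (-110434 - 904) - (756 + 2*√78)² = -111338 - (756 + 2*√78)²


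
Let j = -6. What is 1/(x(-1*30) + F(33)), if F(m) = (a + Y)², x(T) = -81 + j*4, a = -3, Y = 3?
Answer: -1/105 ≈ -0.0095238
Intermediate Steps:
x(T) = -105 (x(T) = -81 - 6*4 = -81 - 24 = -105)
F(m) = 0 (F(m) = (-3 + 3)² = 0² = 0)
1/(x(-1*30) + F(33)) = 1/(-105 + 0) = 1/(-105) = -1/105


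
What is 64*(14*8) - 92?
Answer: 7076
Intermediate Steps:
64*(14*8) - 92 = 64*112 - 92 = 7168 - 92 = 7076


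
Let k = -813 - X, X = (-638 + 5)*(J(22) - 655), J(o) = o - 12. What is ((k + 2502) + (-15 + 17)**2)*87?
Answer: -35373504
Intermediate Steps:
J(o) = -12 + o
X = 408285 (X = (-638 + 5)*((-12 + 22) - 655) = -633*(10 - 655) = -633*(-645) = 408285)
k = -409098 (k = -813 - 1*408285 = -813 - 408285 = -409098)
((k + 2502) + (-15 + 17)**2)*87 = ((-409098 + 2502) + (-15 + 17)**2)*87 = (-406596 + 2**2)*87 = (-406596 + 4)*87 = -406592*87 = -35373504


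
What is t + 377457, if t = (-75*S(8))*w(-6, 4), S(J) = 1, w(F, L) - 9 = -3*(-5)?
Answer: 375657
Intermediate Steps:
w(F, L) = 24 (w(F, L) = 9 - 3*(-5) = 9 + 15 = 24)
t = -1800 (t = -75*1*24 = -75*24 = -1800)
t + 377457 = -1800 + 377457 = 375657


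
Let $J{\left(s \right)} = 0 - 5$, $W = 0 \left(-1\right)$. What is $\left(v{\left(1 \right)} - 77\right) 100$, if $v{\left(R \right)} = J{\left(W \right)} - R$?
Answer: $-8300$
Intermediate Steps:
$W = 0$
$J{\left(s \right)} = -5$
$v{\left(R \right)} = -5 - R$
$\left(v{\left(1 \right)} - 77\right) 100 = \left(\left(-5 - 1\right) - 77\right) 100 = \left(-6 - 77\right) 100 = \left(-83\right) 100 = -8300$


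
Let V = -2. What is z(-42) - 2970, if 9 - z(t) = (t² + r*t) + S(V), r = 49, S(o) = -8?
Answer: -2659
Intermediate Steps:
z(t) = 17 - t² - 49*t (z(t) = 9 - ((t² + 49*t) - 8) = 9 - (-8 + t² + 49*t) = 9 + (8 - t² - 49*t) = 17 - t² - 49*t)
z(-42) - 2970 = (17 - 1*(-42)² - 49*(-42)) - 2970 = (17 - 1*1764 + 2058) - 2970 = (17 - 1764 + 2058) - 2970 = 311 - 2970 = -2659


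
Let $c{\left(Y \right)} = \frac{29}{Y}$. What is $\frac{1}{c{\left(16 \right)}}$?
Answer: $\frac{16}{29} \approx 0.55172$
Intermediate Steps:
$\frac{1}{c{\left(16 \right)}} = \frac{1}{29 \cdot \frac{1}{16}} = \frac{1}{\frac{29}{16}} = \frac{16}{29}$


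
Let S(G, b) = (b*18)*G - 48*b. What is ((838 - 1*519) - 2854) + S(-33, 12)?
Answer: -10239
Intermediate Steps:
S(G, b) = -48*b + 18*G*b (S(G, b) = (18*b)*G - 48*b = 18*G*b - 48*b = -48*b + 18*G*b)
((838 - 1*519) - 2854) + S(-33, 12) = ((838 - 1*519) - 2854) + 6*12*(-8 + 3*(-33)) = ((838 - 519) - 2854) + 6*12*(-8 - 99) = (319 - 2854) + 6*12*(-107) = -2535 - 7704 = -10239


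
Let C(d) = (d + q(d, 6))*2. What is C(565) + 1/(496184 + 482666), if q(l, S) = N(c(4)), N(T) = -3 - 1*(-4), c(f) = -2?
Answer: 1108058201/978850 ≈ 1132.0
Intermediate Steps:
N(T) = 1 (N(T) = -3 + 4 = 1)
q(l, S) = 1
C(d) = 2 + 2*d (C(d) = (d + 1)*2 = (1 + d)*2 = 2 + 2*d)
C(565) + 1/(496184 + 482666) = (2 + 2*565) + 1/(496184 + 482666) = (2 + 1130) + 1/978850 = 1132 + 1/978850 = 1108058201/978850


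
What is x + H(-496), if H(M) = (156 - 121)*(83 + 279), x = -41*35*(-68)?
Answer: 110250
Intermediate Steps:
x = 97580 (x = -1435*(-68) = 97580)
H(M) = 12670 (H(M) = 35*362 = 12670)
x + H(-496) = 97580 + 12670 = 110250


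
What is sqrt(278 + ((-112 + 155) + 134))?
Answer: sqrt(455) ≈ 21.331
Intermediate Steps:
sqrt(278 + ((-112 + 155) + 134)) = sqrt(278 + (43 + 134)) = sqrt(278 + 177) = sqrt(455)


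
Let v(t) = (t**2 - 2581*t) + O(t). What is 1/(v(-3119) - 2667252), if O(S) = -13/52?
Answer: 4/60444191 ≈ 6.6177e-8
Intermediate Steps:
O(S) = -1/4 (O(S) = -13*1/52 = -1/4)
v(t) = -1/4 + t**2 - 2581*t (v(t) = (t**2 - 2581*t) - 1/4 = -1/4 + t**2 - 2581*t)
1/(v(-3119) - 2667252) = 1/((-1/4 + (-3119)**2 - 2581*(-3119)) - 2667252) = 1/((-1/4 + 9728161 + 8050139) - 2667252) = 1/(71113199/4 - 2667252) = 1/(60444191/4) = 4/60444191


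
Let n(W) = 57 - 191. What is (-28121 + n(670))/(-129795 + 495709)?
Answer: -28255/365914 ≈ -0.077218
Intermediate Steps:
n(W) = -134
(-28121 + n(670))/(-129795 + 495709) = (-28121 - 134)/(-129795 + 495709) = -28255/365914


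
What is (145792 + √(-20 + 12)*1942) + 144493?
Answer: 290285 + 3884*I*√2 ≈ 2.9029e+5 + 5492.8*I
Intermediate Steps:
(145792 + √(-20 + 12)*1942) + 144493 = (145792 + √(-8)*1942) + 144493 = (145792 + (2*I*√2)*1942) + 144493 = (145792 + 3884*I*√2) + 144493 = 290285 + 3884*I*√2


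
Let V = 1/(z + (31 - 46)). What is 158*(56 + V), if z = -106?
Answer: 1070450/121 ≈ 8846.7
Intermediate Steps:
V = -1/121 (V = 1/(-106 + (31 - 46)) = 1/(-106 - 15) = 1/(-121) = -1/121 ≈ -0.0082645)
158*(56 + V) = 158*(56 - 1/121) = 158*(6775/121) = 1070450/121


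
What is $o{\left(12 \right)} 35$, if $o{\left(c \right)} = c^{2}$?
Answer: $5040$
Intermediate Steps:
$o{\left(12 \right)} 35 = 12^{2} \cdot 35 = 144 \cdot 35 = 5040$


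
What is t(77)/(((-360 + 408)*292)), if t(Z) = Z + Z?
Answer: 77/7008 ≈ 0.010987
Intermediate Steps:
t(Z) = 2*Z
t(77)/(((-360 + 408)*292)) = (2*77)/(((-360 + 408)*292)) = 154/((48*292)) = 154/14016 = 154*(1/14016) = 77/7008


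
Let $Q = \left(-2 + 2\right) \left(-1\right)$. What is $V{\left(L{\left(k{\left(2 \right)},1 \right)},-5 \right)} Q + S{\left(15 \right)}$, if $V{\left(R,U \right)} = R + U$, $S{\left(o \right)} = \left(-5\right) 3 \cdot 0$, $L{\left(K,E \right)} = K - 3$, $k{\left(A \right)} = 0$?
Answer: $0$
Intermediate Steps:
$L{\left(K,E \right)} = -3 + K$
$S{\left(o \right)} = 0$ ($S{\left(o \right)} = \left(-15\right) 0 = 0$)
$Q = 0$ ($Q = 0 \left(-1\right) = 0$)
$V{\left(L{\left(k{\left(2 \right)},1 \right)},-5 \right)} Q + S{\left(15 \right)} = \left(\left(-3 + 0\right) - 5\right) 0 + 0 = \left(-3 - 5\right) 0 + 0 = \left(-8\right) 0 + 0 = 0 + 0 = 0$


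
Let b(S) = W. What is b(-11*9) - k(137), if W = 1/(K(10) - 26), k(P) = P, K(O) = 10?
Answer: -2193/16 ≈ -137.06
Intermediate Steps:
W = -1/16 (W = 1/(10 - 26) = 1/(-16) = -1/16 ≈ -0.062500)
b(S) = -1/16
b(-11*9) - k(137) = -1/16 - 1*137 = -1/16 - 137 = -2193/16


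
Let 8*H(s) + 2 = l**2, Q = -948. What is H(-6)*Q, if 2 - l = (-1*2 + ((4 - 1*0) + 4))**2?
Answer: -136749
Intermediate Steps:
l = -34 (l = 2 - (-1*2 + ((4 - 1*0) + 4))**2 = 2 - (-2 + ((4 + 0) + 4))**2 = 2 - (-2 + (4 + 4))**2 = 2 - (-2 + 8)**2 = 2 - 1*6**2 = 2 - 1*36 = 2 - 36 = -34)
H(s) = 577/4 (H(s) = -1/4 + (1/8)*(-34)**2 = -1/4 + (1/8)*1156 = -1/4 + 289/2 = 577/4)
H(-6)*Q = (577/4)*(-948) = -136749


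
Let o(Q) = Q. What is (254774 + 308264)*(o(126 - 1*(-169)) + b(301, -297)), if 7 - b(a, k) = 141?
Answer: 90649118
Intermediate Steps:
b(a, k) = -134 (b(a, k) = 7 - 1*141 = 7 - 141 = -134)
(254774 + 308264)*(o(126 - 1*(-169)) + b(301, -297)) = (254774 + 308264)*((126 - 1*(-169)) - 134) = 563038*((126 + 169) - 134) = 563038*(295 - 134) = 563038*161 = 90649118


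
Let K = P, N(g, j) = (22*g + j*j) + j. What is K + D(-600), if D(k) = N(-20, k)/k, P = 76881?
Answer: 1144241/15 ≈ 76283.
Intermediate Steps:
N(g, j) = j + j**2 + 22*g (N(g, j) = (22*g + j**2) + j = (j**2 + 22*g) + j = j + j**2 + 22*g)
D(k) = (-440 + k + k**2)/k (D(k) = (k + k**2 + 22*(-20))/k = (k + k**2 - 440)/k = (-440 + k + k**2)/k)
K = 76881
K + D(-600) = 76881 + (1 - 600 - 440/(-600)) = 76881 + (1 - 600 - 440*(-1/600)) = 76881 + (1 - 600 + 11/15) = 76881 - 8974/15 = 1144241/15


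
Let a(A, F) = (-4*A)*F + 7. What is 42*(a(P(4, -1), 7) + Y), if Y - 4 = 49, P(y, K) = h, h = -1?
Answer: 3696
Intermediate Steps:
P(y, K) = -1
a(A, F) = 7 - 4*A*F (a(A, F) = -4*A*F + 7 = 7 - 4*A*F)
Y = 53 (Y = 4 + 49 = 53)
42*(a(P(4, -1), 7) + Y) = 42*((7 - 4*(-1)*7) + 53) = 42*((7 + 28) + 53) = 42*(35 + 53) = 42*88 = 3696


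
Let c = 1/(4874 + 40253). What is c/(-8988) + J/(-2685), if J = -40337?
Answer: 1817860748303/121004440340 ≈ 15.023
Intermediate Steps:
c = 1/45127 ≈ 2.2160e-5
c/(-8988) + J/(-2685) = (1/45127)/(-8988) - 40337/(-2685) = (1/45127)*(-1/8988) - 40337*(-1/2685) = -1/405601476 + 40337/2685 = 1817860748303/121004440340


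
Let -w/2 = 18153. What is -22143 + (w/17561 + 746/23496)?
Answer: -4568667636439/206306628 ≈ -22145.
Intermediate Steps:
w = -36306 (w = -2*18153 = -36306)
-22143 + (w/17561 + 746/23496) = -22143 + (-36306/17561 + 746/23496) = -22143 + (-36306*1/17561 + 746*(1/23496)) = -22143 + (-36306/17561 + 373/11748) = -22143 - 419972635/206306628 = -4568667636439/206306628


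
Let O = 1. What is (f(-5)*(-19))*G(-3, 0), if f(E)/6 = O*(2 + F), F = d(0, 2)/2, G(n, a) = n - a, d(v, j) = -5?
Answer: -171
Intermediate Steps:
F = -5/2 ≈ -2.5000
f(E) = -3 (f(E) = 6*(1*(2 - 5/2)) = 6*(1*(-1/2)) = 6*(-1/2) = -3)
(f(-5)*(-19))*G(-3, 0) = (-3*(-19))*(-3 - 1*0) = 57*(-3 + 0) = 57*(-3) = -171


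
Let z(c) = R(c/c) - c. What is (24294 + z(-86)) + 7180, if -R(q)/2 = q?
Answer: 31558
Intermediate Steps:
R(q) = -2*q
z(c) = -2 - c (z(c) = -2*c/c - c = -2*1 - c = -2 - c)
(24294 + z(-86)) + 7180 = (24294 + (-2 - 1*(-86))) + 7180 = (24294 + (-2 + 86)) + 7180 = (24294 + 84) + 7180 = 24378 + 7180 = 31558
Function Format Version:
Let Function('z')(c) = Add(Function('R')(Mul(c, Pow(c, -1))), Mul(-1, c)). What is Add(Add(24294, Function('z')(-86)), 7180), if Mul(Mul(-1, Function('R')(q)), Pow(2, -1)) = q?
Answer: 31558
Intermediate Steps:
Function('R')(q) = Mul(-2, q)
Function('z')(c) = Add(-2, Mul(-1, c)) (Function('z')(c) = Add(Mul(-2, Mul(c, Pow(c, -1))), Mul(-1, c)) = Add(Mul(-2, 1), Mul(-1, c)) = Add(-2, Mul(-1, c)))
Add(Add(24294, Function('z')(-86)), 7180) = Add(Add(24294, Add(-2, Mul(-1, -86))), 7180) = Add(Add(24294, Add(-2, 86)), 7180) = Add(Add(24294, 84), 7180) = Add(24378, 7180) = 31558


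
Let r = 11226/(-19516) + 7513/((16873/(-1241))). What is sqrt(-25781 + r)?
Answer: I*sqrt(713880605669067653278)/164646734 ≈ 162.28*I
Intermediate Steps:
r = -91074718963/164646734 (r = 11226*(-1/19516) + 7513/((16873*(-1/1241))) = -5613/9758 + 7513/(-16873/1241) = -5613/9758 + 7513*(-1241/16873) = -5613/9758 - 9323633/16873 = -91074718963/164646734 ≈ -553.15)
sqrt(-25781 + r) = sqrt(-25781 - 91074718963/164646734) = sqrt(-4335832168217/164646734) = I*sqrt(713880605669067653278)/164646734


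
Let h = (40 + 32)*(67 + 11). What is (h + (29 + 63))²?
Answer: 32581264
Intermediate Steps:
h = 5616 (h = 72*78 = 5616)
(h + (29 + 63))² = (5616 + (29 + 63))² = (5616 + 92)² = 5708² = 32581264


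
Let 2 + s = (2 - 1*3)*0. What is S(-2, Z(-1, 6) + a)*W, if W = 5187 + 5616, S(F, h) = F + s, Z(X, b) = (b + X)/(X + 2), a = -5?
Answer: -43212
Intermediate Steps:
Z(X, b) = (X + b)/(2 + X)
s = -2 (s = -2 + (2 - 1*3)*0 = -2 + (2 - 3)*0 = -2 - 1*0 = -2 + 0 = -2)
S(F, h) = -2 + F (S(F, h) = F - 2 = -2 + F)
W = 10803
S(-2, Z(-1, 6) + a)*W = (-2 - 2)*10803 = -4*10803 = -43212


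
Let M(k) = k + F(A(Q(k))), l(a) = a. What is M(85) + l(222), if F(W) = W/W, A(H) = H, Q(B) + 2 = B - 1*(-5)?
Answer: 308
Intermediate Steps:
Q(B) = 3 + B (Q(B) = -2 + (B - 1*(-5)) = -2 + (B + 5) = -2 + (5 + B) = 3 + B)
F(W) = 1
M(k) = 1 + k (M(k) = k + 1 = 1 + k)
M(85) + l(222) = (1 + 85) + 222 = 86 + 222 = 308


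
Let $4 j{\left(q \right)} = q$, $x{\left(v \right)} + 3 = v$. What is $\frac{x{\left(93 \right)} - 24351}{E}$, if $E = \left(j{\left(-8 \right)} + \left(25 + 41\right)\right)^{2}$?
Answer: $- \frac{24261}{4096} \approx -5.9231$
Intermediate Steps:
$x{\left(v \right)} = -3 + v$
$j{\left(q \right)} = \frac{q}{4}$
$E = 4096$ ($E = \left(\frac{1}{4} \left(-8\right) + \left(25 + 41\right)\right)^{2} = \left(-2 + 66\right)^{2} = 64^{2} = 4096$)
$\frac{x{\left(93 \right)} - 24351}{E} = \frac{\left(-3 + 93\right) - 24351}{4096} = \left(90 - 24351\right) \frac{1}{4096} = \left(-24261\right) \frac{1}{4096} = - \frac{24261}{4096}$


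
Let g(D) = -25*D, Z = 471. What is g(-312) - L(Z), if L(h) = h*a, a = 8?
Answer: 4032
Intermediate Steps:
L(h) = 8*h (L(h) = h*8 = 8*h)
g(-312) - L(Z) = -25*(-312) - 8*471 = 7800 - 1*3768 = 7800 - 3768 = 4032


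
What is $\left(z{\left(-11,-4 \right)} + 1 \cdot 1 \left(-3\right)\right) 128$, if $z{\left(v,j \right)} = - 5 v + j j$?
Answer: $8704$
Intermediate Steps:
$z{\left(v,j \right)} = j^{2} - 5 v$ ($z{\left(v,j \right)} = - 5 v + j^{2} = j^{2} - 5 v$)
$\left(z{\left(-11,-4 \right)} + 1 \cdot 1 \left(-3\right)\right) 128 = \left(\left(\left(-4\right)^{2} - -55\right) + 1 \cdot 1 \left(-3\right)\right) 128 = \left(\left(16 + 55\right) + 1 \left(-3\right)\right) 128 = \left(71 - 3\right) 128 = 68 \cdot 128 = 8704$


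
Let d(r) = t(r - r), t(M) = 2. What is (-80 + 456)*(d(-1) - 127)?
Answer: -47000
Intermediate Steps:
d(r) = 2
(-80 + 456)*(d(-1) - 127) = (-80 + 456)*(2 - 127) = 376*(-125) = -47000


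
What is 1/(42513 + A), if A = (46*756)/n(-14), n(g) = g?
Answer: 1/40029 ≈ 2.4982e-5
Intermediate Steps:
A = -2484 (A = (46*756)/(-14) = 34776*(-1/14) = -2484)
1/(42513 + A) = 1/(42513 - 2484) = 1/40029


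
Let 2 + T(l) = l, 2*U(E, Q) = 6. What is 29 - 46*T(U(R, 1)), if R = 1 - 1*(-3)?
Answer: -17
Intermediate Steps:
R = 4 (R = 1 + 3 = 4)
U(E, Q) = 3 (U(E, Q) = (1/2)*6 = 3)
T(l) = -2 + l
29 - 46*T(U(R, 1)) = 29 - 46*(-2 + 3) = 29 - 46*1 = 29 - 46 = -17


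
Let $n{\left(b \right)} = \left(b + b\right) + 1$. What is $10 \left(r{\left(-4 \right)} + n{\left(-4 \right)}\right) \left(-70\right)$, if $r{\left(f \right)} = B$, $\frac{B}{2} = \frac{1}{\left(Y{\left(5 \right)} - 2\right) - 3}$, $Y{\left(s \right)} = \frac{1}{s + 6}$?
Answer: $\frac{140000}{27} \approx 5185.2$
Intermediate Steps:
$n{\left(b \right)} = 1 + 2 b$ ($n{\left(b \right)} = 2 b + 1 = 1 + 2 b$)
$Y{\left(s \right)} = \frac{1}{6 + s}$
$B = - \frac{11}{27}$ ($B = \frac{2}{\left(\frac{1}{6 + 5} - 2\right) - 3} = \frac{2}{\left(\frac{1}{11} - 2\right) - 3} = \frac{2}{- \frac{21}{11} - 3} = \frac{2}{- \frac{54}{11}} = 2 \left(- \frac{11}{54}\right) = - \frac{11}{27} \approx -0.40741$)
$r{\left(f \right)} = - \frac{11}{27}$
$10 \left(r{\left(-4 \right)} + n{\left(-4 \right)}\right) \left(-70\right) = 10 \left(- \frac{11}{27} + \left(1 + 2 \left(-4\right)\right)\right) \left(-70\right) = 10 \left(- \frac{11}{27} + \left(1 - 8\right)\right) \left(-70\right) = 10 \left(- \frac{11}{27} - 7\right) \left(-70\right) = 10 \left(- \frac{200}{27}\right) \left(-70\right) = \left(- \frac{2000}{27}\right) \left(-70\right) = \frac{140000}{27}$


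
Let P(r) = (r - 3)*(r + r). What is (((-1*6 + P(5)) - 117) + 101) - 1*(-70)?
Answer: 68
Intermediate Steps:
P(r) = 2*r*(-3 + r) (P(r) = (-3 + r)*(2*r) = 2*r*(-3 + r))
(((-1*6 + P(5)) - 117) + 101) - 1*(-70) = (((-1*6 + 2*5*(-3 + 5)) - 117) + 101) - 1*(-70) = (((-6 + 2*5*2) - 117) + 101) + 70 = (((-6 + 20) - 117) + 101) + 70 = ((14 - 117) + 101) + 70 = (-103 + 101) + 70 = -2 + 70 = 68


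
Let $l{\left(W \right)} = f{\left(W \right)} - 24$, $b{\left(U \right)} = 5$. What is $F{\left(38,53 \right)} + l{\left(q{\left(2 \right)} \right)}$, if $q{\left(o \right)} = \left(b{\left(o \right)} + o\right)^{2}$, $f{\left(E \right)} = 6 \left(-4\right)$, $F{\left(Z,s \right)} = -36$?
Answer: $-84$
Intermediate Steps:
$f{\left(E \right)} = -24$
$q{\left(o \right)} = \left(5 + o\right)^{2}$
$l{\left(W \right)} = -48$ ($l{\left(W \right)} = -24 - 24 = -48$)
$F{\left(38,53 \right)} + l{\left(q{\left(2 \right)} \right)} = -36 - 48 = -84$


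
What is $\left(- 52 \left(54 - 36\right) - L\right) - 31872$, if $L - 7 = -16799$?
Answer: $-16016$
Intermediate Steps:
$L = -16792$ ($L = 7 - 16799 = -16792$)
$\left(- 52 \left(54 - 36\right) - L\right) - 31872 = \left(- 52 \left(54 - 36\right) - -16792\right) - 31872 = \left(\left(-52\right) 18 + 16792\right) - 31872 = \left(-936 + 16792\right) - 31872 = 15856 - 31872 = -16016$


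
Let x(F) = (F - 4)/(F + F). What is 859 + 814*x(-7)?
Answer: 10490/7 ≈ 1498.6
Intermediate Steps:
x(F) = (-4 + F)/(2*F) (x(F) = (-4 + F)/((2*F)) = (-4 + F)*(1/(2*F)) = (-4 + F)/(2*F))
859 + 814*x(-7) = 859 + 814*((1/2)*(-4 - 7)/(-7)) = 859 + 814*((1/2)*(-1/7)*(-11)) = 859 + 814*(11/14) = 859 + 4477/7 = 10490/7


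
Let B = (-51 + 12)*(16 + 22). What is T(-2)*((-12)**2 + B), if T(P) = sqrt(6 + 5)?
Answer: -1338*sqrt(11) ≈ -4437.6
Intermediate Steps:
B = -1482 (B = -39*38 = -1482)
T(P) = sqrt(11)
T(-2)*((-12)**2 + B) = sqrt(11)*((-12)**2 - 1482) = sqrt(11)*(144 - 1482) = sqrt(11)*(-1338) = -1338*sqrt(11)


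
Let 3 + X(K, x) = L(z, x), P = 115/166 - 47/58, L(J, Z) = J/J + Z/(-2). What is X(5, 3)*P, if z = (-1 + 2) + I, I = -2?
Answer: 1981/4814 ≈ 0.41151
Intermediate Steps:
z = -1 (z = (-1 + 2) - 2 = 1 - 2 = -1)
L(J, Z) = 1 - Z/2 (L(J, Z) = 1 + Z*(-1/2) = 1 - Z/2)
P = -283/2407 (P = 115*(1/166) - 47*1/58 = 115/166 - 47/58 = -283/2407 ≈ -0.11757)
X(K, x) = -2 - x/2 (X(K, x) = -3 + (1 - x/2) = -2 - x/2)
X(5, 3)*P = (-2 - 1/2*3)*(-283/2407) = (-2 - 3/2)*(-283/2407) = -7/2*(-283/2407) = 1981/4814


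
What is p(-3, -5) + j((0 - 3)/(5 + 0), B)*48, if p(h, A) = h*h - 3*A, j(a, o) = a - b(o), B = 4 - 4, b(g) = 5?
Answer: -1224/5 ≈ -244.80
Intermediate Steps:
B = 0
j(a, o) = -5 + a (j(a, o) = a - 1*5 = a - 5 = -5 + a)
p(h, A) = h**2 - 3*A
p(-3, -5) + j((0 - 3)/(5 + 0), B)*48 = ((-3)**2 - 3*(-5)) + (-5 + (0 - 3)/(5 + 0))*48 = (9 + 15) + (-5 - 3/5)*48 = 24 + (-5 - 3*1/5)*48 = 24 + (-5 - 3/5)*48 = 24 - 28/5*48 = 24 - 1344/5 = -1224/5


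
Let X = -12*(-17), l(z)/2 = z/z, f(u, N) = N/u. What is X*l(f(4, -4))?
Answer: 408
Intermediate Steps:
l(z) = 2 (l(z) = 2*(z/z) = 2*1 = 2)
X = 204 (X = -3*(-68) = 204)
X*l(f(4, -4)) = 204*2 = 408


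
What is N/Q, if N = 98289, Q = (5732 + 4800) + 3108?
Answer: 98289/13640 ≈ 7.2059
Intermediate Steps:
Q = 13640 (Q = 10532 + 3108 = 13640)
N/Q = 98289/13640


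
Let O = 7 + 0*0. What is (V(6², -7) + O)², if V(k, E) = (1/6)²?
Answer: 64009/1296 ≈ 49.390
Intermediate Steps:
V(k, E) = 1/36 (V(k, E) = (⅙)² = 1/36)
O = 7 (O = 7 + 0 = 7)
(V(6², -7) + O)² = (1/36 + 7)² = (253/36)² = 64009/1296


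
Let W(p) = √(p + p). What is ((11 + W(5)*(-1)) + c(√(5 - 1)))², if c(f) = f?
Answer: (13 - √10)² ≈ 96.781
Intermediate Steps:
W(p) = √2*√p (W(p) = √(2*p) = √2*√p)
((11 + W(5)*(-1)) + c(√(5 - 1)))² = ((11 + (√2*√5)*(-1)) + √(5 - 1))² = ((11 + √10*(-1)) + √4)² = ((11 - √10) + 2)² = (13 - √10)²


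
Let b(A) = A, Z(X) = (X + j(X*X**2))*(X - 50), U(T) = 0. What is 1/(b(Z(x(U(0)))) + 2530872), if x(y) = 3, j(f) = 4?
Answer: 1/2530543 ≈ 3.9517e-7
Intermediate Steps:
Z(X) = (-50 + X)*(4 + X) (Z(X) = (X + 4)*(X - 50) = (4 + X)*(-50 + X) = (-50 + X)*(4 + X))
1/(b(Z(x(U(0)))) + 2530872) = 1/((-200 + 3**2 - 46*3) + 2530872) = 1/((-200 + 9 - 138) + 2530872) = 1/(-329 + 2530872) = 1/2530543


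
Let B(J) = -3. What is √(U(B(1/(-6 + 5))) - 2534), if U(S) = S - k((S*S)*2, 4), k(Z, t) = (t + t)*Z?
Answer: I*√2681 ≈ 51.778*I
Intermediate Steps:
k(Z, t) = 2*Z*t (k(Z, t) = (2*t)*Z = 2*Z*t)
U(S) = S - 16*S² (U(S) = S - 2*(S*S)*2*4 = S - 2*S²*2*4 = S - 2*2*S²*4 = S - 16*S²)
√(U(B(1/(-6 + 5))) - 2534) = √(-3*(1 - 16*(-3)) - 2534) = √(-3*(1 + 48) - 2534) = √(-3*49 - 2534) = √(-147 - 2534) = √(-2681) = I*√2681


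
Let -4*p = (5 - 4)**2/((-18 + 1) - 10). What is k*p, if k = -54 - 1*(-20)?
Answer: -17/54 ≈ -0.31481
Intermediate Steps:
k = -34 (k = -54 + 20 = -34)
p = 1/108 (p = -(5 - 4)**2/(4*((-18 + 1) - 10)) = -1**2/(4*(-17 - 10)) = -1/(4*(-27)) = -(-1)/(4*27) = -1/4*(-1/27) = 1/108 ≈ 0.0092593)
k*p = -34*1/108 = -17/54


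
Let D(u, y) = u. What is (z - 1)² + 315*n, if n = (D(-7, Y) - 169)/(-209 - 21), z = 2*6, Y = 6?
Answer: 8327/23 ≈ 362.04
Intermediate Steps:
z = 12
n = 88/115 (n = (-7 - 169)/(-209 - 21) = -176/(-230) = -176*(-1/230) = 88/115 ≈ 0.76522)
(z - 1)² + 315*n = (12 - 1)² + 315*(88/115) = 11² + 5544/23 = 121 + 5544/23 = 8327/23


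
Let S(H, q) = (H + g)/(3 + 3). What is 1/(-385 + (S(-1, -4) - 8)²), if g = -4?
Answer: -36/11051 ≈ -0.0032576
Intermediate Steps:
S(H, q) = -⅔ + H/6 (S(H, q) = (H - 4)/(3 + 3) = (-4 + H)/6 = (-4 + H)*(⅙) = -⅔ + H/6)
1/(-385 + (S(-1, -4) - 8)²) = 1/(-385 + ((-⅔ + (⅙)*(-1)) - 8)²) = 1/(-385 + ((-⅔ - ⅙) - 8)²) = 1/(-385 + (-⅚ - 8)²) = 1/(-385 + (-53/6)²) = 1/(-385 + 2809/36) = 1/(-11051/36) = -36/11051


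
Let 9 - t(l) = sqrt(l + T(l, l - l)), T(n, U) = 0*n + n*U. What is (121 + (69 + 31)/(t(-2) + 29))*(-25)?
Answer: -2234575/723 - 1250*I*sqrt(2)/723 ≈ -3090.7 - 2.445*I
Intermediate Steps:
T(n, U) = U*n (T(n, U) = 0 + U*n = U*n)
t(l) = 9 - sqrt(l) (t(l) = 9 - sqrt(l + (l - l)*l) = 9 - sqrt(l + 0*l) = 9 - sqrt(l + 0) = 9 - sqrt(l))
(121 + (69 + 31)/(t(-2) + 29))*(-25) = (121 + (69 + 31)/((9 - sqrt(-2)) + 29))*(-25) = (121 + 100/((9 - I*sqrt(2)) + 29))*(-25) = (121 + 100/(38 - I*sqrt(2)))*(-25) = -3025 - 2500/(38 - I*sqrt(2))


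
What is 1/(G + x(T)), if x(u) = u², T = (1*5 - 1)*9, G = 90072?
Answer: 1/91368 ≈ 1.0945e-5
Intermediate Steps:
T = 36 (T = (5 - 1)*9 = 4*9 = 36)
1/(G + x(T)) = 1/(90072 + 36²) = 1/(90072 + 1296) = 1/91368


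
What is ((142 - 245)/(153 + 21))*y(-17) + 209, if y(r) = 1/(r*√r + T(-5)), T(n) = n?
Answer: 179575823/859212 - 1751*I*√17/859212 ≈ 209.0 - 0.0084025*I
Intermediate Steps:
y(r) = 1/(-5 + r^(3/2)) (y(r) = 1/(r*√r - 5) = 1/(r^(3/2) - 5) = 1/(-5 + r^(3/2)))
((142 - 245)/(153 + 21))*y(-17) + 209 = ((142 - 245)/(153 + 21))/(-5 + (-17)^(3/2)) + 209 = (-103/174)/(-5 - 17*I*√17) + 209 = (-103*1/174)/(-5 - 17*I*√17) + 209 = -103/(174*(-5 - 17*I*√17)) + 209 = 209 - 103/(174*(-5 - 17*I*√17))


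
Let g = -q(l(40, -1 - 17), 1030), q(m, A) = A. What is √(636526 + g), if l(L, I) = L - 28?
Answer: 2*√158874 ≈ 797.18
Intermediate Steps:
l(L, I) = -28 + L
g = -1030 (g = -1*1030 = -1030)
√(636526 + g) = √(636526 - 1030) = √635496 = 2*√158874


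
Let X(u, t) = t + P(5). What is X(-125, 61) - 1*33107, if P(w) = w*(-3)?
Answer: -33061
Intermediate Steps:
P(w) = -3*w
X(u, t) = -15 + t (X(u, t) = t - 3*5 = t - 15 = -15 + t)
X(-125, 61) - 1*33107 = (-15 + 61) - 1*33107 = 46 - 33107 = -33061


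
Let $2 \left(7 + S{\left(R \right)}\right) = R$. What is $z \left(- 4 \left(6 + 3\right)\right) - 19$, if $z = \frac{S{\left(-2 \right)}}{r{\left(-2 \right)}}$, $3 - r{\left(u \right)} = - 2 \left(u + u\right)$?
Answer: $- \frac{383}{5} \approx -76.6$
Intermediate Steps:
$r{\left(u \right)} = 3 + 4 u$ ($r{\left(u \right)} = 3 - - 2 \left(u + u\right) = 3 - - 2 \cdot 2 u = 3 - - 4 u = 3 + 4 u$)
$S{\left(R \right)} = -7 + \frac{R}{2}$
$z = \frac{8}{5}$ ($z = \frac{-7 + \frac{1}{2} \left(-2\right)}{3 + 4 \left(-2\right)} = \frac{-7 - 1}{3 - 8} = - \frac{8}{-5} = \left(-8\right) \left(- \frac{1}{5}\right) = \frac{8}{5} \approx 1.6$)
$z \left(- 4 \left(6 + 3\right)\right) - 19 = \frac{8 \left(- 4 \left(6 + 3\right)\right)}{5} - 19 = \frac{8 \left(\left(-4\right) 9\right)}{5} - 19 = \frac{8}{5} \left(-36\right) - 19 = - \frac{288}{5} - 19 = - \frac{383}{5}$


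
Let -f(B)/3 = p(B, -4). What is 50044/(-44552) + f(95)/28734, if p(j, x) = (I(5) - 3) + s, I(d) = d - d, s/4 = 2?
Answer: -29971512/26669941 ≈ -1.1238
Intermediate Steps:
s = 8 (s = 4*2 = 8)
I(d) = 0
p(j, x) = 5 (p(j, x) = (0 - 3) + 8 = -3 + 8 = 5)
f(B) = -15 (f(B) = -3*5 = -15)
50044/(-44552) + f(95)/28734 = 50044/(-44552) - 15/28734 = 50044*(-1/44552) - 15*1/28734 = -12511/11138 - 5/9578 = -29971512/26669941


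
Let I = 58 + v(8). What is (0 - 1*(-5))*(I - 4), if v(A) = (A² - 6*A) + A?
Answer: 390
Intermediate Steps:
v(A) = A² - 5*A
I = 82 (I = 58 + 8*(-5 + 8) = 58 + 8*3 = 58 + 24 = 82)
(0 - 1*(-5))*(I - 4) = (0 - 1*(-5))*(82 - 4) = (0 + 5)*78 = 5*78 = 390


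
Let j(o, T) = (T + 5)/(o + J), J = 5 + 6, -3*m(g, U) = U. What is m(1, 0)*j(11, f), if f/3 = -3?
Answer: 0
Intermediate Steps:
f = -9 (f = 3*(-3) = -9)
m(g, U) = -U/3
J = 11
j(o, T) = (5 + T)/(11 + o) (j(o, T) = (T + 5)/(o + 11) = (5 + T)/(11 + o))
m(1, 0)*j(11, f) = (-⅓*0)*((5 - 9)/(11 + 11)) = 0*(-4/22) = 0*((1/22)*(-4)) = 0*(-2/11) = 0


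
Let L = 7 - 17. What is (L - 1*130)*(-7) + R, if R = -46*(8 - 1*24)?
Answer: 1716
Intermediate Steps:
L = -10
R = 736 (R = -46*(8 - 24) = -46*(-16) = 736)
(L - 1*130)*(-7) + R = (-10 - 1*130)*(-7) + 736 = (-10 - 130)*(-7) + 736 = -140*(-7) + 736 = 980 + 736 = 1716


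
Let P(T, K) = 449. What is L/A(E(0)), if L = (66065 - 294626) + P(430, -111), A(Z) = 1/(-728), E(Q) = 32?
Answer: 166065536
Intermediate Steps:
A(Z) = -1/728
L = -228112 (L = (66065 - 294626) + 449 = -228561 + 449 = -228112)
L/A(E(0)) = -228112/(-1/728) = -228112*(-728) = 166065536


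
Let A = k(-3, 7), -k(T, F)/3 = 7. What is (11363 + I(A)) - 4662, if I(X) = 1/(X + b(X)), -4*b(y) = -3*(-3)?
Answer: 623189/93 ≈ 6701.0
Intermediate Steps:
k(T, F) = -21 (k(T, F) = -3*7 = -21)
b(y) = -9/4 (b(y) = -(-3)*(-3)/4 = -1/4*9 = -9/4)
A = -21
I(X) = 1/(-9/4 + X) (I(X) = 1/(X - 9/4) = 1/(-9/4 + X))
(11363 + I(A)) - 4662 = (11363 + 4/(-9 + 4*(-21))) - 4662 = (11363 + 4/(-9 - 84)) - 4662 = (11363 + 4/(-93)) - 4662 = (11363 + 4*(-1/93)) - 4662 = (11363 - 4/93) - 4662 = 1056755/93 - 4662 = 623189/93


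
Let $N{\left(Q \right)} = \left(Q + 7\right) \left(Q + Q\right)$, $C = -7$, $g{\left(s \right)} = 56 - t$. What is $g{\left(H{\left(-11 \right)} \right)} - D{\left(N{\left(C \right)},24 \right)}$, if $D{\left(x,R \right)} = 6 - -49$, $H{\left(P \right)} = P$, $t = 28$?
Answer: $-27$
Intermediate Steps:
$g{\left(s \right)} = 28$ ($g{\left(s \right)} = 56 - 28 = 28$)
$N{\left(Q \right)} = 2 Q \left(7 + Q\right)$ ($N{\left(Q \right)} = \left(7 + Q\right) 2 Q = 2 Q \left(7 + Q\right)$)
$D{\left(x,R \right)} = 55$ ($D{\left(x,R \right)} = 6 + 49 = 55$)
$g{\left(H{\left(-11 \right)} \right)} - D{\left(N{\left(C \right)},24 \right)} = 28 - 55 = -27$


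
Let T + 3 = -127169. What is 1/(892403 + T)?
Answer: 1/765231 ≈ 1.3068e-6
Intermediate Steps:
T = -127172 (T = -3 - 127169 = -127172)
1/(892403 + T) = 1/(892403 - 127172) = 1/765231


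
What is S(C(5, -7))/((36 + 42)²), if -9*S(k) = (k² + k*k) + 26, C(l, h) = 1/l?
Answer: -163/342225 ≈ -0.00047629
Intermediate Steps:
S(k) = -26/9 - 2*k²/9 (S(k) = -((k² + k*k) + 26)/9 = -((k² + k²) + 26)/9 = -(2*k² + 26)/9 = -(26 + 2*k²)/9 = -26/9 - 2*k²/9)
S(C(5, -7))/((36 + 42)²) = (-26/9 - 2*(1/5)²/9)/((36 + 42)²) = (-26/9 - 2*(⅕)²/9)/(78²) = (-26/9 - 2/9*1/25)/6084 = (-26/9 - 2/225)*(1/6084) = -652/225*1/6084 = -163/342225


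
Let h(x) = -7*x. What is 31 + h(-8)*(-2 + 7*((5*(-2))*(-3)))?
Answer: 11679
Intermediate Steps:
31 + h(-8)*(-2 + 7*((5*(-2))*(-3))) = 31 + (-7*(-8))*(-2 + 7*((5*(-2))*(-3))) = 31 + 56*(-2 + 7*(-10*(-3))) = 31 + 56*(-2 + 7*30) = 31 + 56*(-2 + 210) = 31 + 56*208 = 31 + 11648 = 11679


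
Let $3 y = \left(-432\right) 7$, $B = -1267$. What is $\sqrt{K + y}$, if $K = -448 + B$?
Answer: $i \sqrt{2723} \approx 52.182 i$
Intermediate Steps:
$y = -1008$ ($y = \frac{\left(-432\right) 7}{3} = \frac{1}{3} \left(-3024\right) = -1008$)
$K = -1715$ ($K = -448 - 1267 = -1715$)
$\sqrt{K + y} = \sqrt{-1715 - 1008} = \sqrt{-2723} = i \sqrt{2723}$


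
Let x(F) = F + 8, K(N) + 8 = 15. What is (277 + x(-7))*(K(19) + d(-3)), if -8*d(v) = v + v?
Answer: 4309/2 ≈ 2154.5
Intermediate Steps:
K(N) = 7 (K(N) = -8 + 15 = 7)
x(F) = 8 + F
d(v) = -v/4 (d(v) = -(v + v)/8 = -v/4)
(277 + x(-7))*(K(19) + d(-3)) = (277 + (8 - 7))*(7 - ¼*(-3)) = (277 + 1)*(7 + ¾) = 278*(31/4) = 4309/2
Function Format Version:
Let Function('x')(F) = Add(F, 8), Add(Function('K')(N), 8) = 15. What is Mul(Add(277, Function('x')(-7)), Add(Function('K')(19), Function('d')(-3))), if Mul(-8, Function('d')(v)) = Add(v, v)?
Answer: Rational(4309, 2) ≈ 2154.5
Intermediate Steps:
Function('K')(N) = 7 (Function('K')(N) = Add(-8, 15) = 7)
Function('x')(F) = Add(8, F)
Function('d')(v) = Mul(Rational(-1, 4), v) (Function('d')(v) = Mul(Rational(-1, 8), Add(v, v)) = Mul(Rational(-1, 8), Mul(2, v)) = Mul(Rational(-1, 4), v))
Mul(Add(277, Function('x')(-7)), Add(Function('K')(19), Function('d')(-3))) = Mul(Add(277, Add(8, -7)), Add(7, Mul(Rational(-1, 4), -3))) = Mul(Add(277, 1), Add(7, Rational(3, 4))) = Mul(278, Rational(31, 4)) = Rational(4309, 2)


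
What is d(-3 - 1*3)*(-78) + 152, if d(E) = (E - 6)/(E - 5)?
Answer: 736/11 ≈ 66.909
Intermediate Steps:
d(E) = (-6 + E)/(-5 + E)
d(-3 - 1*3)*(-78) + 152 = ((-6 + (-3 - 1*3))/(-5 + (-3 - 1*3)))*(-78) + 152 = ((-6 + (-3 - 3))/(-5 + (-3 - 3)))*(-78) + 152 = ((-6 - 6)/(-5 - 6))*(-78) + 152 = (-12/(-11))*(-78) + 152 = -1/11*(-12)*(-78) + 152 = (12/11)*(-78) + 152 = -936/11 + 152 = 736/11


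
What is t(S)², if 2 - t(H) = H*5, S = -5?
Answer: 729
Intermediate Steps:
t(H) = 2 - 5*H (t(H) = 2 - H*5 = 2 - 5*H)
t(S)² = (2 - 5*(-5))² = (2 + 25)² = 27² = 729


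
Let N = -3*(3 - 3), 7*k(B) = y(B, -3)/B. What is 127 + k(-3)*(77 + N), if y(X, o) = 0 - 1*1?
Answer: 392/3 ≈ 130.67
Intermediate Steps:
y(X, o) = -1 (y(X, o) = 0 - 1 = -1)
k(B) = -1/(7*B) (k(B) = (-1/B)/7 = -1/(7*B))
N = 0 (N = -3*0 = 0)
127 + k(-3)*(77 + N) = 127 + (-1/7/(-3))*(77 + 0) = 127 - 1/7*(-1/3)*77 = 127 + (1/21)*77 = 127 + 11/3 = 392/3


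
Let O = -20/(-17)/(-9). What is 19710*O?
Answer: -43800/17 ≈ -2576.5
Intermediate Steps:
O = -20/153 (O = -20*(-1/17)*(-⅑) = (20/17)*(-⅑) = -20/153 ≈ -0.13072)
19710*O = 19710*(-20/153) = -43800/17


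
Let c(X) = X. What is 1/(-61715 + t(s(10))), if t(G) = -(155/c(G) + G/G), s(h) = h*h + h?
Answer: -22/1357783 ≈ -1.6203e-5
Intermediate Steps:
s(h) = h + h² (s(h) = h² + h = h + h²)
t(G) = -1 - 155/G (t(G) = -(155/G + G/G) = -(155/G + 1) = -(1 + 155/G) = -1 - 155/G)
1/(-61715 + t(s(10))) = 1/(-61715 + (-155 - 10*(1 + 10))/((10*(1 + 10)))) = 1/(-61715 + (-155 - 10*11)/((10*11))) = 1/(-61715 + (-155 - 1*110)/110) = 1/(-61715 + (-155 - 110)/110) = 1/(-61715 + (1/110)*(-265)) = 1/(-61715 - 53/22) = 1/(-1357783/22) = -22/1357783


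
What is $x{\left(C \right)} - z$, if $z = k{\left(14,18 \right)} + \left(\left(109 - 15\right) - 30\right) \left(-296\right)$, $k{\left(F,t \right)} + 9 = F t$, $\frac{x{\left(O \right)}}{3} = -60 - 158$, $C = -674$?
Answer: $18047$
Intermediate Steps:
$x{\left(O \right)} = -654$ ($x{\left(O \right)} = 3 \left(-60 - 158\right) = 3 \left(-218\right) = -654$)
$k{\left(F,t \right)} = -9 + F t$
$z = -18701$ ($z = \left(-9 + 14 \cdot 18\right) + \left(\left(109 - 15\right) - 30\right) \left(-296\right) = \left(-9 + 252\right) + \left(94 - 30\right) \left(-296\right) = 243 + 64 \left(-296\right) = 243 - 18944 = -18701$)
$x{\left(C \right)} - z = -654 - -18701 = -654 + 18701 = 18047$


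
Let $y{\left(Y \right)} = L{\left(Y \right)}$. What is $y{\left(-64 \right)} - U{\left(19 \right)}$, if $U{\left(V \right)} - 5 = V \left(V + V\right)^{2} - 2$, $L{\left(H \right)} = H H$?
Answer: $-23343$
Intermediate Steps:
$L{\left(H \right)} = H^{2}$
$y{\left(Y \right)} = Y^{2}$
$U{\left(V \right)} = 3 + 4 V^{3}$ ($U{\left(V \right)} = 5 + \left(V \left(V + V\right)^{2} - 2\right) = 5 + \left(V \left(2 V\right)^{2} - 2\right) = 5 + \left(V 4 V^{2} - 2\right) = 5 + \left(4 V^{3} - 2\right) = 5 + \left(-2 + 4 V^{3}\right) = 3 + 4 V^{3}$)
$y{\left(-64 \right)} - U{\left(19 \right)} = \left(-64\right)^{2} - \left(3 + 4 \cdot 19^{3}\right) = 4096 - \left(3 + 4 \cdot 6859\right) = 4096 - \left(3 + 27436\right) = 4096 - 27439 = -23343$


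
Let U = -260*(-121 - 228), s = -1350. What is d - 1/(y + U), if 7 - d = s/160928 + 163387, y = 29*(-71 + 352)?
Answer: -1300015327886869/7957004496 ≈ -1.6338e+5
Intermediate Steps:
y = 8149 (y = 29*281 = 8149)
U = 90740 (U = -260*(-349) = 90740)
d = -13146207645/80464 (d = 7 - (-1350/160928 + 163387) = 7 - (-1350*1/160928 + 163387) = 7 - (-675/80464 + 163387) = 7 - 1*13146770893/80464 = 7 - 13146770893/80464 = -13146207645/80464 ≈ -1.6338e+5)
d - 1/(y + U) = -13146207645/80464 - 1/(8149 + 90740) = -13146207645/80464 - 1/98889 = -1300015327886869/7957004496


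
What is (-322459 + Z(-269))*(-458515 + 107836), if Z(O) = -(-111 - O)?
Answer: 113135006943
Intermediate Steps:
Z(O) = 111 + O
(-322459 + Z(-269))*(-458515 + 107836) = (-322459 + (111 - 269))*(-458515 + 107836) = (-322459 - 158)*(-350679) = -322617*(-350679) = 113135006943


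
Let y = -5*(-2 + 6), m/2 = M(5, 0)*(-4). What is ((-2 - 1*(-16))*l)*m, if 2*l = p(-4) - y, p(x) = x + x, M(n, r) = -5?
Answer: 3360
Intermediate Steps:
m = 40 (m = 2*(-5*(-4)) = 2*20 = 40)
p(x) = 2*x
y = -20 (y = -5*4 = -20)
l = 6 (l = (2*(-4) - 1*(-20))/2 = (-8 + 20)/2 = (½)*12 = 6)
((-2 - 1*(-16))*l)*m = ((-2 - 1*(-16))*6)*40 = ((-2 + 16)*6)*40 = (14*6)*40 = 84*40 = 3360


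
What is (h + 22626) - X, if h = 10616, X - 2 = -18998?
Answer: 52238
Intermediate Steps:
X = -18996 (X = 2 - 18998 = -18996)
(h + 22626) - X = (10616 + 22626) - 1*(-18996) = 33242 + 18996 = 52238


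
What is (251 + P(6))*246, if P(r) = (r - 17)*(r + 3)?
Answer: 37392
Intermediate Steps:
P(r) = (-17 + r)*(3 + r)
(251 + P(6))*246 = (251 + (-51 + 6² - 14*6))*246 = (251 + (-51 + 36 - 84))*246 = (251 - 99)*246 = 152*246 = 37392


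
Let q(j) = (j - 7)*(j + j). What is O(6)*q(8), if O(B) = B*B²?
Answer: 3456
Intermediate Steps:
O(B) = B³
q(j) = 2*j*(-7 + j) (q(j) = (-7 + j)*(2*j) = 2*j*(-7 + j))
O(6)*q(8) = 6³*(2*8*(-7 + 8)) = 216*(2*8*1) = 216*16 = 3456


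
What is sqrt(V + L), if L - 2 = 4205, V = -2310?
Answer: sqrt(1897) ≈ 43.555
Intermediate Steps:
L = 4207 (L = 2 + 4205 = 4207)
sqrt(V + L) = sqrt(-2310 + 4207) = sqrt(1897)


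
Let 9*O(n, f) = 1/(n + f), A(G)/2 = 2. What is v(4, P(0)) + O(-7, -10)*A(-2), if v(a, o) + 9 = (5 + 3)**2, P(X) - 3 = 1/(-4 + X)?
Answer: 8411/153 ≈ 54.974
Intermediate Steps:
A(G) = 4 (A(G) = 2*2 = 4)
P(X) = 3 + 1/(-4 + X)
v(a, o) = 55 (v(a, o) = -9 + (5 + 3)**2 = -9 + 8**2 = -9 + 64 = 55)
O(n, f) = 1/(9*(f + n)) (O(n, f) = 1/(9*(n + f)) = 1/(9*(f + n)))
v(4, P(0)) + O(-7, -10)*A(-2) = 55 + (1/(9*(-10 - 7)))*4 = 55 + ((1/9)/(-17))*4 = 55 + ((1/9)*(-1/17))*4 = 55 - 1/153*4 = 55 - 4/153 = 8411/153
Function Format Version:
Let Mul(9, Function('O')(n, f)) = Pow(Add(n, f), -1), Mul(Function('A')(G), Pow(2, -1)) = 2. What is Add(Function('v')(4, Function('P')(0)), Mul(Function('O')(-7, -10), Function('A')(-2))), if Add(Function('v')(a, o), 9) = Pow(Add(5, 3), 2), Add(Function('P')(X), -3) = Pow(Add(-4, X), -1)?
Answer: Rational(8411, 153) ≈ 54.974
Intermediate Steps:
Function('A')(G) = 4 (Function('A')(G) = Mul(2, 2) = 4)
Function('P')(X) = Add(3, Pow(Add(-4, X), -1))
Function('v')(a, o) = 55 (Function('v')(a, o) = Add(-9, Pow(Add(5, 3), 2)) = Add(-9, Pow(8, 2)) = Add(-9, 64) = 55)
Function('O')(n, f) = Mul(Rational(1, 9), Pow(Add(f, n), -1)) (Function('O')(n, f) = Mul(Rational(1, 9), Pow(Add(n, f), -1)) = Mul(Rational(1, 9), Pow(Add(f, n), -1)))
Add(Function('v')(4, Function('P')(0)), Mul(Function('O')(-7, -10), Function('A')(-2))) = Add(55, Mul(Mul(Rational(1, 9), Pow(Add(-10, -7), -1)), 4)) = Add(55, Mul(Mul(Rational(1, 9), Pow(-17, -1)), 4)) = Add(55, Mul(Mul(Rational(1, 9), Rational(-1, 17)), 4)) = Add(55, Mul(Rational(-1, 153), 4)) = Add(55, Rational(-4, 153)) = Rational(8411, 153)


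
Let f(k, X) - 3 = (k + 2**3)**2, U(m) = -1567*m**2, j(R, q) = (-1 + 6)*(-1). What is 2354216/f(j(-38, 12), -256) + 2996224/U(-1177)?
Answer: 116149019939650/592039239 ≈ 1.9618e+5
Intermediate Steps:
j(R, q) = -5 (j(R, q) = 5*(-1) = -5)
f(k, X) = 3 + (8 + k)**2 (f(k, X) = 3 + (k + 2**3)**2 = 3 + (k + 8)**2 = 3 + (8 + k)**2)
2354216/f(j(-38, 12), -256) + 2996224/U(-1177) = 2354216/(3 + (8 - 5)**2) + 2996224/((-1567*(-1177)**2)) = 2354216/(3 + 3**2) + 2996224/((-1567*1385329)) = 2354216/(3 + 9) + 2996224/(-2170810543) = 2354216/12 + 2996224*(-1/2170810543) = 2354216*(1/12) - 272384/197346413 = 588554/3 - 272384/197346413 = 116149019939650/592039239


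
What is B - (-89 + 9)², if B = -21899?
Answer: -28299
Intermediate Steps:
B - (-89 + 9)² = -21899 - (-89 + 9)² = -21899 - 1*(-80)² = -21899 - 1*6400 = -21899 - 6400 = -28299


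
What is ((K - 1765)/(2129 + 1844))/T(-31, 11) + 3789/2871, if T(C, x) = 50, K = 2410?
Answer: 578189/437030 ≈ 1.3230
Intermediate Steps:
((K - 1765)/(2129 + 1844))/T(-31, 11) + 3789/2871 = ((2410 - 1765)/(2129 + 1844))/50 + 3789/2871 = (645/3973)*(1/50) + 3789*(1/2871) = (645*(1/3973))*(1/50) + 421/319 = (645/3973)*(1/50) + 421/319 = 129/39730 + 421/319 = 578189/437030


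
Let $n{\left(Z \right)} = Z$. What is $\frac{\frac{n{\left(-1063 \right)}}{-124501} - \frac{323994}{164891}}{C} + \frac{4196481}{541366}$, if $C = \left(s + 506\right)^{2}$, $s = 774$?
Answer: $\frac{70574031903512715854137}{9104387042572784435200} \approx 7.7516$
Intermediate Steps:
$C = 1638400$ ($C = \left(774 + 506\right)^{2} = 1280^{2} = 1638400$)
$\frac{\frac{n{\left(-1063 \right)}}{-124501} - \frac{323994}{164891}}{C} + \frac{4196481}{541366} = \frac{- \frac{1063}{-124501} - \frac{323994}{164891}}{1638400} + \frac{4196481}{541366} = \left(\left(-1063\right) \left(- \frac{1}{124501}\right) - \frac{323994}{164891}\right) \frac{1}{1638400} + 4196481 \cdot \frac{1}{541366} = \left(\frac{1063}{124501} - \frac{323994}{164891}\right) \frac{1}{1638400} + \frac{4196481}{541366} = \left(- \frac{40162297861}{20529094391}\right) \frac{1}{1638400} + \frac{4196481}{541366} = - \frac{40162297861}{33634868250214400} + \frac{4196481}{541366} = \frac{70574031903512715854137}{9104387042572784435200}$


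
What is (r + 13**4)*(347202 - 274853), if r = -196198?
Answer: -12128369313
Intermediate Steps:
(r + 13**4)*(347202 - 274853) = (-196198 + 13**4)*(347202 - 274853) = (-196198 + 28561)*72349 = -167637*72349 = -12128369313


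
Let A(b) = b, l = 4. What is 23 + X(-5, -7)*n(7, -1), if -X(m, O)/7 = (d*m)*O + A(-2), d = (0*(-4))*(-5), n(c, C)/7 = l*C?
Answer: -369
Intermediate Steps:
n(c, C) = 28*C (n(c, C) = 7*(4*C) = 28*C)
d = 0 (d = 0*(-5) = 0)
X(m, O) = 14 (X(m, O) = -7*((0*m)*O - 2) = -7*(0*O - 2) = -7*(0 - 2) = -7*(-2) = 14)
23 + X(-5, -7)*n(7, -1) = 23 + 14*(28*(-1)) = 23 + 14*(-28) = 23 - 392 = -369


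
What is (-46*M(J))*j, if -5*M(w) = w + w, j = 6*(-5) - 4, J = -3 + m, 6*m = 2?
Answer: 25024/15 ≈ 1668.3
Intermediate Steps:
m = ⅓ (m = (⅙)*2 = ⅓ ≈ 0.33333)
J = -8/3 (J = -3 + ⅓ = -8/3 ≈ -2.6667)
j = -34 (j = -30 - 4 = -34)
M(w) = -2*w/5 (M(w) = -(w + w)/5 = -2*w/5)
(-46*M(J))*j = -(-92)*(-8)/(5*3)*(-34) = -46*16/15*(-34) = -736/15*(-34) = 25024/15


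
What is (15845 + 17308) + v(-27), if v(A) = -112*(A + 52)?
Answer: 30353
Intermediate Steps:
v(A) = -5824 - 112*A (v(A) = -112*(52 + A) = -5824 - 112*A)
(15845 + 17308) + v(-27) = (15845 + 17308) + (-5824 - 112*(-27)) = 33153 + (-5824 + 3024) = 33153 - 2800 = 30353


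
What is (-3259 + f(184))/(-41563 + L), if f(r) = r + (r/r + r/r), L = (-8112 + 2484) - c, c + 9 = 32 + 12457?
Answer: 3073/59671 ≈ 0.051499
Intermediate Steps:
c = 12480 (c = -9 + (32 + 12457) = -9 + 12489 = 12480)
L = -18108 (L = (-8112 + 2484) - 1*12480 = -5628 - 12480 = -18108)
f(r) = 2 + r (f(r) = r + (1 + 1) = r + 2 = 2 + r)
(-3259 + f(184))/(-41563 + L) = (-3259 + (2 + 184))/(-41563 - 18108) = (-3259 + 186)/(-59671) = -3073*(-1/59671) = 3073/59671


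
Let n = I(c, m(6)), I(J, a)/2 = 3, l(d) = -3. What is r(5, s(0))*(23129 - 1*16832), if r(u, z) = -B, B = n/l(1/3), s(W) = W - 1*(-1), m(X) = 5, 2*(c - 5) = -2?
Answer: 12594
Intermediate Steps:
c = 4 (c = 5 + (½)*(-2) = 5 - 1 = 4)
s(W) = 1 + W (s(W) = W + 1 = 1 + W)
I(J, a) = 6 (I(J, a) = 2*3 = 6)
n = 6
B = -2 (B = 6/(-3) = 6*(-⅓) = -2)
r(u, z) = 2 (r(u, z) = -1*(-2) = 2)
r(5, s(0))*(23129 - 1*16832) = 2*(23129 - 1*16832) = 2*(23129 - 16832) = 2*6297 = 12594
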